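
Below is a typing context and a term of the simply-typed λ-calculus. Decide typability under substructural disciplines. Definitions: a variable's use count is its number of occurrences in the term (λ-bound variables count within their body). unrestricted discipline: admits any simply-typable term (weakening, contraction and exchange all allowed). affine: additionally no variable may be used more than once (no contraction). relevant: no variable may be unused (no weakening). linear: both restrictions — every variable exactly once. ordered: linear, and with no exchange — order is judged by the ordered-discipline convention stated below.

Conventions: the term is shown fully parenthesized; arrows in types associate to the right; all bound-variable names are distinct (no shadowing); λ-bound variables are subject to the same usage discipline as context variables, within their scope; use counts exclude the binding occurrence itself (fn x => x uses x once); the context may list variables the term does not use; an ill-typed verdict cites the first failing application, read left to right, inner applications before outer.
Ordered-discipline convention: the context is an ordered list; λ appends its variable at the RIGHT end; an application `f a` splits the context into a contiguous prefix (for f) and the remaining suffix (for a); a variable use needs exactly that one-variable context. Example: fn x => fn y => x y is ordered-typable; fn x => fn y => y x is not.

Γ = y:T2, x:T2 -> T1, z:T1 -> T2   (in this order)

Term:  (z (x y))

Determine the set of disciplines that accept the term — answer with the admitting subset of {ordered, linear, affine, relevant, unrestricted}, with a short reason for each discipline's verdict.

admitted by: linear, affine, relevant, unrestricted
variable uses: y=1; x=1; z=1
uses in reading order: z, x, y
typing: the term checks, with type T2
ordered ✗ (needs exchange: uses follow z, x, y)
linear ✓ (y, x, z: one use apiece)
affine ✓ (none of y, x, z used more than once)
relevant ✓ (at least one use each (y, x, z))
unrestricted ✓ (well-typed at T2; no restrictions here)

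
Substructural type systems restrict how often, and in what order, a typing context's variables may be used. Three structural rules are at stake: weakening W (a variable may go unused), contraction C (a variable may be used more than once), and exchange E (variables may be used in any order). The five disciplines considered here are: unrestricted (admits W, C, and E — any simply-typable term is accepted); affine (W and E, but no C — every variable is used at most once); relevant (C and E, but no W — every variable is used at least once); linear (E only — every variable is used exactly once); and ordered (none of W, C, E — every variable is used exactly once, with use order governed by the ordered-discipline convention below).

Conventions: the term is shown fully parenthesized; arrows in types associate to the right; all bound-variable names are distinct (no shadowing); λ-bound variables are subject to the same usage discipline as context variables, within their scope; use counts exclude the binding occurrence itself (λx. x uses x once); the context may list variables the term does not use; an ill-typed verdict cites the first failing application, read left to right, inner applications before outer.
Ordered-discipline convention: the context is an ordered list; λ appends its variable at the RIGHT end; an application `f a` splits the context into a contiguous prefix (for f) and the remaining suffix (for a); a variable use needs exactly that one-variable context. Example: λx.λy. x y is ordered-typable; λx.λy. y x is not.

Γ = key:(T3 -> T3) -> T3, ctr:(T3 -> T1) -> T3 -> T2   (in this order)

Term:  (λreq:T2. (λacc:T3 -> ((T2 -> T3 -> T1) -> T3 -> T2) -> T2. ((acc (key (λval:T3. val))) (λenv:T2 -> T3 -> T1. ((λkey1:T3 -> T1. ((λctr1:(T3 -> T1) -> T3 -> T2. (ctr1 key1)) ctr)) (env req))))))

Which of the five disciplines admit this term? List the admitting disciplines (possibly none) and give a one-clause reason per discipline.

admitted by: linear, affine, relevant, unrestricted
use counts: key ×1; ctr ×1; req [bound] ×1; acc [bound] ×1; val [bound] ×1; env [bound] ×1; key1 [bound] ×1; ctr1 [bound] ×1
left-to-right use order: acc, key, val, ctr1, key1, ctr, env, req
typing: the term checks, with type T2 -> (T3 -> ((T2 -> T3 -> T1) -> T3 -> T2) -> T2) -> T2
ordered ✗ (no contiguous prefix/suffix split fits acc, key, val, ctr1, key1, ctr, env, req)
linear ✓ (each of key, ctr, req, acc, val, env, key1, ctr1 used exactly once)
affine ✓ (key, ctr, req, acc, val, env, key1, ctr1: no repeats, contraction unneeded)
relevant ✓ (every one of key, ctr, req, acc, val, env, key1, ctr1 appears)
unrestricted ✓ (well-typed at T2 -> (T3 -> ((T2 -> T3 -> T1) -> T3 -> T2) -> T2) -> T2; no restrictions here)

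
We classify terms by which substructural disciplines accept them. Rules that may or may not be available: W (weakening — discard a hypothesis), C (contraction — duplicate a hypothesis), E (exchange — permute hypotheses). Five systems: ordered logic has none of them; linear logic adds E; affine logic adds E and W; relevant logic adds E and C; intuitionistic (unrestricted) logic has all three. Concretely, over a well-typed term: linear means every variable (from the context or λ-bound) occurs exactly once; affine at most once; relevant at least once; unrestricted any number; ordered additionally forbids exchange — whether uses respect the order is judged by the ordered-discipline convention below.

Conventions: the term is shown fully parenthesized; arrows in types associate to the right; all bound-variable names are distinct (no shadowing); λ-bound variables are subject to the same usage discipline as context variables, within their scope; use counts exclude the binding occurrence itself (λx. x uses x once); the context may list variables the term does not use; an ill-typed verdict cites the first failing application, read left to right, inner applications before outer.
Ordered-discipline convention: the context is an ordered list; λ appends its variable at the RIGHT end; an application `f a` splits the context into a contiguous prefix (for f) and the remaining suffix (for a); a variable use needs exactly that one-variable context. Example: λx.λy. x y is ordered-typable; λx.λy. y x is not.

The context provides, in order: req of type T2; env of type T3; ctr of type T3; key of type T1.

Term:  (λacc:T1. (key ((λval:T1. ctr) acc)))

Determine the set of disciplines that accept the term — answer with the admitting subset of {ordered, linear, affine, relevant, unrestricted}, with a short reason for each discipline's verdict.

accepted by: none
variable uses: req ×0; env ×0; ctr ×1; key ×1; acc (bound) ×1; val (bound) ×0
uses in reading order: key, ctr, acc
typing: ill-typed: can't apply a value of type T1
ordered ✗ (the type mismatch rejects it)
linear ✗ (not simply typable)
affine ✗ (fails simple typing)
relevant ✗ (a type mismatch blocks all five)
unrestricted ✗ (the type mismatch rejects it)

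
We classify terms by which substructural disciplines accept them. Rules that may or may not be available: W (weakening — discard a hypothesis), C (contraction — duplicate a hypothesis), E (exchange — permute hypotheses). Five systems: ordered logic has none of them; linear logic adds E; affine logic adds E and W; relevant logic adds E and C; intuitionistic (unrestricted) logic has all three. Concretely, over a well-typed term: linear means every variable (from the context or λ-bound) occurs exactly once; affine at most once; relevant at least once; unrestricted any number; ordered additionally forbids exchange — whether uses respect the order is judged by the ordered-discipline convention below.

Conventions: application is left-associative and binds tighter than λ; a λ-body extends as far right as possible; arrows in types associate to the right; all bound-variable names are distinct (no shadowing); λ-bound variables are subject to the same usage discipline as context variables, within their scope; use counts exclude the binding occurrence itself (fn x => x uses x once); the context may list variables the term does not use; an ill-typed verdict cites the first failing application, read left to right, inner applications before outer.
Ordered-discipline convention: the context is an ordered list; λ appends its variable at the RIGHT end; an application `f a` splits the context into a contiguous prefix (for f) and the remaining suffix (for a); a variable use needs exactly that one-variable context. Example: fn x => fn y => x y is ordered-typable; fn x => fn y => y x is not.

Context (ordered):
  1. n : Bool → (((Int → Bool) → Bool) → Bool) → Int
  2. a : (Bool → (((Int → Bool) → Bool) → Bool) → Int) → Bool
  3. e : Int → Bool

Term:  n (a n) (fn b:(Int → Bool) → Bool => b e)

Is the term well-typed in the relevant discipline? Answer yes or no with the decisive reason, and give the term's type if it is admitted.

yes — every one of n, a, e, b appears; term : Int
counts: n ×2, a ×1, e ×1, b (λ-bound) ×1
use order (left to right): n, a, n, b, e
typing: ✓ — Int
across the five disciplines: ordered ✗, linear ✗, affine ✗, relevant ✓, unrestricted ✓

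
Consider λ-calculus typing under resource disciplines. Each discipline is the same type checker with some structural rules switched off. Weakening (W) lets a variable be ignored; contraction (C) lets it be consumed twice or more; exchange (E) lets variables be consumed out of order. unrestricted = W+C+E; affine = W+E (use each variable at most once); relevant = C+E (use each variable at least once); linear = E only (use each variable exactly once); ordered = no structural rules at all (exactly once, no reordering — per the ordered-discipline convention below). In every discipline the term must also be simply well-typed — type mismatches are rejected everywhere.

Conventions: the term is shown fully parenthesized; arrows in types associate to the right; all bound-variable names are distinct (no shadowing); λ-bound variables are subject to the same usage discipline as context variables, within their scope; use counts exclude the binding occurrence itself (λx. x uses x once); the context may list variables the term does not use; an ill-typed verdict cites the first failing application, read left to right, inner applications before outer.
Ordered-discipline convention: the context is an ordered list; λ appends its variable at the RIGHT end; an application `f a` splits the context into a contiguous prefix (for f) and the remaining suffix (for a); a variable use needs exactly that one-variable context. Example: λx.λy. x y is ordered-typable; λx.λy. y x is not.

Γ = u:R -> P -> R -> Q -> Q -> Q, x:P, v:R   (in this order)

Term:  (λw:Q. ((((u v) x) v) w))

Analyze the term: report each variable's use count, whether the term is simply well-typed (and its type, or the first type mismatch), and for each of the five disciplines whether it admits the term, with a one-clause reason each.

use counts: u: 1×, x: 1×, v: 2×, w [bound]: 1×
left-to-right use order: u, v, x, v, w
typing: the term checks, with type Q -> Q -> Q
ordered: ✗, repeated use of v ×2
linear: ✗, repeated use of v ×2
affine: ✗, repeated use of v ×2
relevant: ✓, u, x, v, w: all used, weakening unneeded
unrestricted: ✓, type-checks (Q -> Q -> Q) and nothing is barred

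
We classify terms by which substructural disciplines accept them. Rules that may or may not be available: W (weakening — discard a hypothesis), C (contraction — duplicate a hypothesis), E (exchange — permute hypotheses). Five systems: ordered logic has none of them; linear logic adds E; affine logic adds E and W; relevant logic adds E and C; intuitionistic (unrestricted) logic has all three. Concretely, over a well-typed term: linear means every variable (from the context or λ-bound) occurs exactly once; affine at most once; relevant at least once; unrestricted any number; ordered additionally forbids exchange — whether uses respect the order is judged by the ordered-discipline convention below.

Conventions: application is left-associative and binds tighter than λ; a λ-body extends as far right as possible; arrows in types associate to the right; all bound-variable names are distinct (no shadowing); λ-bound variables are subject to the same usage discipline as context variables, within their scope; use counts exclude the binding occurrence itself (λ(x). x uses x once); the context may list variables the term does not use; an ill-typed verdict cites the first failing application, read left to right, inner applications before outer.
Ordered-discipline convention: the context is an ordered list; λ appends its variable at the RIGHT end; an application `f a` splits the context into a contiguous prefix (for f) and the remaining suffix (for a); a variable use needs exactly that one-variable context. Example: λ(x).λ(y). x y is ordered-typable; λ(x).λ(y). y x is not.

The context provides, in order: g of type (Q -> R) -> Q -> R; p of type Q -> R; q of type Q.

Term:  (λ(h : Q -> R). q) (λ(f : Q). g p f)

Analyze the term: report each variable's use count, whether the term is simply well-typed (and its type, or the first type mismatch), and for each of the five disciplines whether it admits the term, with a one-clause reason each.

use counts: g: 1, p: 1, q: 1, h [bound]: 0, f [bound]: 1
left-to-right use order: q, g, p, f
typing: well-typed — term : Q
ordered: ✗, needs weakening: h unused
linear: ✗, needs weakening: h unused
affine: ✓, at most one use each (g, p, q, h, f)
relevant: ✗, needs weakening: h unused
unrestricted: ✓, type-checks (Q) and nothing is barred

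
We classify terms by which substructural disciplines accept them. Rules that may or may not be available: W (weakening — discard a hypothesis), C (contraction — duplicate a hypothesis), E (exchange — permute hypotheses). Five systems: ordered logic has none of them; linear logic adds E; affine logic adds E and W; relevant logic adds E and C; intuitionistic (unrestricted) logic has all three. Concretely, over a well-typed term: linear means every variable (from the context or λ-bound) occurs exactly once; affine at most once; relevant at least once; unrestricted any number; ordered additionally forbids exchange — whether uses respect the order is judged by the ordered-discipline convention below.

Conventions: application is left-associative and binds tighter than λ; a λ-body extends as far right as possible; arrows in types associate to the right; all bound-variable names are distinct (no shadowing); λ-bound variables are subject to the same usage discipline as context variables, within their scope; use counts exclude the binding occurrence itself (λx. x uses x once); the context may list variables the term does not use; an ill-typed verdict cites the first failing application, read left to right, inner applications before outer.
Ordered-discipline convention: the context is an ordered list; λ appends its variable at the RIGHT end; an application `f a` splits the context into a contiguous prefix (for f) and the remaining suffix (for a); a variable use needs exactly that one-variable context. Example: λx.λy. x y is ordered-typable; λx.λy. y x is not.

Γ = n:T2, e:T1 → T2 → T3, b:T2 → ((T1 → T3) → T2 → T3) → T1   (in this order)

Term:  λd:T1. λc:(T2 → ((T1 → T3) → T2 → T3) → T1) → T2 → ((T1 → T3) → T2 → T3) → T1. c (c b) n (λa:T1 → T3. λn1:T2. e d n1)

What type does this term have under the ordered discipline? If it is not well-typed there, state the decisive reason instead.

not well-typed under ordered — uses contraction: c ×2; a left unused
variable uses: n ×1; e ×1; b ×1; d (bound) ×1; c (bound) ×2; a (bound) ×0; n1 (bound) ×1
order of uses: c, c, b, n, e, d, n1
typing: the term checks, with type T1 → ((T2 → ((T1 → T3) → T2 → T3) → T1) → T2 → ((T1 → T3) → T2 → T3) → T1) → T1
all disciplines: ordered ✗; linear ✗; affine ✗; relevant ✗; unrestricted ✓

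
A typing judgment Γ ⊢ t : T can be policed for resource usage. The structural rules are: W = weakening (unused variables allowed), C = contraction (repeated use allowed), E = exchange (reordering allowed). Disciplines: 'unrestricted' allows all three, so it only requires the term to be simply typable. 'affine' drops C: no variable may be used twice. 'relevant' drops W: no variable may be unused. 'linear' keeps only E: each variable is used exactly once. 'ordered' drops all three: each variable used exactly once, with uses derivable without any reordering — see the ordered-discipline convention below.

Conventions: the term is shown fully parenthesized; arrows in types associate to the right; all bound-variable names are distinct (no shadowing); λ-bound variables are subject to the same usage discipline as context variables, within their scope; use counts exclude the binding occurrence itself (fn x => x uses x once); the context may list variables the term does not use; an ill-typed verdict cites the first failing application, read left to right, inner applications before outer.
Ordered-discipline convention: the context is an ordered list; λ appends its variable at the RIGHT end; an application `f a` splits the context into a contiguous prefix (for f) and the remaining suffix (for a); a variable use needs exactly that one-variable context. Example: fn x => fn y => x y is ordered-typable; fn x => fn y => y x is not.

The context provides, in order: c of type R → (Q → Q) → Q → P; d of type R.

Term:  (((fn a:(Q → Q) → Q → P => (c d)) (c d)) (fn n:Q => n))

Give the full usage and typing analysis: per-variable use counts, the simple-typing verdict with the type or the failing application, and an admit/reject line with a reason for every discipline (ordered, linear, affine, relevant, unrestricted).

use counts: c: 2, d: 2, a (bound): 0, n (bound): 1
use order (left to right): c, d, c, d, n
typing: the term checks, with type Q → P
ordered ✗ (needs contraction — c ×2, d ×2; unused: a — weakening required)
linear ✗ (needs contraction — c ×2, d ×2; unused: a — weakening required)
affine ✗ (needs contraction — c ×2, d ×2)
relevant ✗ (unused: a — weakening required)
unrestricted ✓ (simply typable at Q → P; W, C, E all held)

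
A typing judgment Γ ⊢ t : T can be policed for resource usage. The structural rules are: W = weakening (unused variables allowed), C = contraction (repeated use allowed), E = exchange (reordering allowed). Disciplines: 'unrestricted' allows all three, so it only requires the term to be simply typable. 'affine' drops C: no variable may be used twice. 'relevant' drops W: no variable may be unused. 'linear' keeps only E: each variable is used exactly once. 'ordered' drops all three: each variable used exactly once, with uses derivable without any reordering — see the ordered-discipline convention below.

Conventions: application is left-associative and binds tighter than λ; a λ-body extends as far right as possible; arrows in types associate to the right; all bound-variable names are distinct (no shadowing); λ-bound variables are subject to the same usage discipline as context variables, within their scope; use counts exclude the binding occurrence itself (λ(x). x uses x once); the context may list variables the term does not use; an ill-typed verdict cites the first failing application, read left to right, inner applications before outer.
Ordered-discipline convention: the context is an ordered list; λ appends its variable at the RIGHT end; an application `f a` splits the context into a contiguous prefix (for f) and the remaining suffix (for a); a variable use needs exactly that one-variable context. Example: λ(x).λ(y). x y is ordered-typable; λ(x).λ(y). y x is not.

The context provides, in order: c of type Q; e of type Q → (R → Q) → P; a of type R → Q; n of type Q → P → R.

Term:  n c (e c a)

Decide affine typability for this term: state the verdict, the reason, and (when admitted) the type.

no — needs contraction — c ×2
variable uses: c=2; e=1; a=1; n=1
uses in reading order: n, c, e, c, a
typing: well-typed at R
all disciplines: ordered ✗; linear ✗; affine ✗; relevant ✓; unrestricted ✓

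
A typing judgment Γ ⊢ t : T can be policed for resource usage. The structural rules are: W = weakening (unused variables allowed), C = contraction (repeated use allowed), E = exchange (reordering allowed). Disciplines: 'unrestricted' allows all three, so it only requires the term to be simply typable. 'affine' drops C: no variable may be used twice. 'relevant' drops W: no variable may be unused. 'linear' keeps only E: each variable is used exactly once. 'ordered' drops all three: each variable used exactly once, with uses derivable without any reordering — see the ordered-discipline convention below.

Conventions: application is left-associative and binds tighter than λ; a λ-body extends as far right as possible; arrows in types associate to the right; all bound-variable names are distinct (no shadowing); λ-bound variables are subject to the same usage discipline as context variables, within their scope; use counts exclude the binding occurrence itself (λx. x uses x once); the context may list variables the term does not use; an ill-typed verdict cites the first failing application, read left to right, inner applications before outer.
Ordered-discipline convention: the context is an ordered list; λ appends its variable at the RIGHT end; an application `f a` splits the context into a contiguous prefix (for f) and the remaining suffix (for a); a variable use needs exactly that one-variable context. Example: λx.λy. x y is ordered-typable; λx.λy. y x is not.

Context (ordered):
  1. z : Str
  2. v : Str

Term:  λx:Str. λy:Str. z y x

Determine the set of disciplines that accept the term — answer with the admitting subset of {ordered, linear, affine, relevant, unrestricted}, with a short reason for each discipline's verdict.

admitting disciplines: none
counts: z=1; v=0; x (bound)=1; y (bound)=1
order of uses: z, y, x
typing: ill-typed: applying a non-function (Str)
ordered: ✗, fails simple typing
linear: ✗, a type mismatch blocks all five
affine: ✗, the type mismatch rejects it
relevant: ✗, not simply typable
unrestricted: ✗, fails simple typing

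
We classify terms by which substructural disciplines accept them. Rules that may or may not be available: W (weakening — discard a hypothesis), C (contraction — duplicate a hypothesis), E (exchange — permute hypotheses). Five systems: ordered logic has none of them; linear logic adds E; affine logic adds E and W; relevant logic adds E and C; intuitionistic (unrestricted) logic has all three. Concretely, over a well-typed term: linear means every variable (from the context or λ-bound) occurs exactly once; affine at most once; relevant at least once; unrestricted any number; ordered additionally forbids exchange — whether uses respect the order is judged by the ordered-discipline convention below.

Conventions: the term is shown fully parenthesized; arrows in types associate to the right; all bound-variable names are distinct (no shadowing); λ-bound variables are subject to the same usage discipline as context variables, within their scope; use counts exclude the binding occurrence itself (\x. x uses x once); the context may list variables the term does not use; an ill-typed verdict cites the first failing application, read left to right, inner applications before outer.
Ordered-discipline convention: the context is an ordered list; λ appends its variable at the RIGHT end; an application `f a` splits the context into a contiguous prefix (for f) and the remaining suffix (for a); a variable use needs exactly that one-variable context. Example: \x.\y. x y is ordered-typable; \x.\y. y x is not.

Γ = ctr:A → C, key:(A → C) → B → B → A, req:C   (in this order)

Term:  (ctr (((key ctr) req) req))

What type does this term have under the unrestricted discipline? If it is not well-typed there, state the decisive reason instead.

not well-typed under unrestricted — the type mismatch rejects it
usage: ctr: 2×; key: 1×; req: 2×
uses in reading order: ctr, key, ctr, req, req
typing: ill-typed: argument of type C where B is required
per-discipline verdicts: ordered ✗ | linear ✗ | affine ✗ | relevant ✗ | unrestricted ✗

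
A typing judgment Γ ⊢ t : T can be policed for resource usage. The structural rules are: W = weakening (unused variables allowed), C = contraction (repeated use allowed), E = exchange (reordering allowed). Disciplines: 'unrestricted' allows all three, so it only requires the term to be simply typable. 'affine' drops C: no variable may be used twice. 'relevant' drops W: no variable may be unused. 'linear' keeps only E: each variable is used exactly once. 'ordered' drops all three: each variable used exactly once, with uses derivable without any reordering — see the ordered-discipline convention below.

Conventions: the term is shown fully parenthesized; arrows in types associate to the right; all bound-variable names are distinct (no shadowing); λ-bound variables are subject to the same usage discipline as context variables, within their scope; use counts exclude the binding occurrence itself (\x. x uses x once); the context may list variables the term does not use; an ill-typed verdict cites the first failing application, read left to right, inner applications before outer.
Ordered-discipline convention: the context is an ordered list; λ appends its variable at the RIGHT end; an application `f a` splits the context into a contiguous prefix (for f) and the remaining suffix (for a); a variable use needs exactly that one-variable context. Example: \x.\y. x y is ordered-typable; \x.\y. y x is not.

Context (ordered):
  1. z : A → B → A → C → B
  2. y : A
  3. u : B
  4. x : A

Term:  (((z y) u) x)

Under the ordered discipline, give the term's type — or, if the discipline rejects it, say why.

term : C → B
variable uses: z: 1, y: 1, u: 1, x: 1
use order (left to right): z, y, u, x
typing: well-typed at C → B
all disciplines: ordered ✓ | linear ✓ | affine ✓ | relevant ✓ | unrestricted ✓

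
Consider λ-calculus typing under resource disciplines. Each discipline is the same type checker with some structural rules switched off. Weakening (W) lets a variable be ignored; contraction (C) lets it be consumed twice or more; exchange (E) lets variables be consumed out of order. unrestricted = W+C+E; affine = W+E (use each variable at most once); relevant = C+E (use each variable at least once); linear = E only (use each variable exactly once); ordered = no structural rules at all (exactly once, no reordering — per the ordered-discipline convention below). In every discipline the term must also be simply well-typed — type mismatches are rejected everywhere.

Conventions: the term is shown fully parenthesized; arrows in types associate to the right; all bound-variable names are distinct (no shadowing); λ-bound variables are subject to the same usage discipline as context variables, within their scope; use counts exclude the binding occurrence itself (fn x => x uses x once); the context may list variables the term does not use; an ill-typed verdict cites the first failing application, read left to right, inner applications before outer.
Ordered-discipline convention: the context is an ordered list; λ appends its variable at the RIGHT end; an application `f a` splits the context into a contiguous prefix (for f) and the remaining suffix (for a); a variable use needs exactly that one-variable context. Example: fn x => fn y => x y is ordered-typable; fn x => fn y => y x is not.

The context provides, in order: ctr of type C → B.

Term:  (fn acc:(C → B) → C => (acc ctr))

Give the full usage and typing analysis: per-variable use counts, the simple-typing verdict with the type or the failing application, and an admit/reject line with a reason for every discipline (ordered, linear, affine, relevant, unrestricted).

usage: ctr: 1, acc [bound]: 1
use order (left to right): acc, ctr
typing: well-typed at ((C → B) → C) → C
ordered ✗ (no ordered split (uses run acc, ctr))
linear ✓ (ctr, acc: one use apiece)
affine ✓ (ctr, acc: no repeats, contraction unneeded)
relevant ✓ (at least one use each (ctr, acc))
unrestricted ✓ (type-checks (((C → B) → C) → C) and nothing is barred)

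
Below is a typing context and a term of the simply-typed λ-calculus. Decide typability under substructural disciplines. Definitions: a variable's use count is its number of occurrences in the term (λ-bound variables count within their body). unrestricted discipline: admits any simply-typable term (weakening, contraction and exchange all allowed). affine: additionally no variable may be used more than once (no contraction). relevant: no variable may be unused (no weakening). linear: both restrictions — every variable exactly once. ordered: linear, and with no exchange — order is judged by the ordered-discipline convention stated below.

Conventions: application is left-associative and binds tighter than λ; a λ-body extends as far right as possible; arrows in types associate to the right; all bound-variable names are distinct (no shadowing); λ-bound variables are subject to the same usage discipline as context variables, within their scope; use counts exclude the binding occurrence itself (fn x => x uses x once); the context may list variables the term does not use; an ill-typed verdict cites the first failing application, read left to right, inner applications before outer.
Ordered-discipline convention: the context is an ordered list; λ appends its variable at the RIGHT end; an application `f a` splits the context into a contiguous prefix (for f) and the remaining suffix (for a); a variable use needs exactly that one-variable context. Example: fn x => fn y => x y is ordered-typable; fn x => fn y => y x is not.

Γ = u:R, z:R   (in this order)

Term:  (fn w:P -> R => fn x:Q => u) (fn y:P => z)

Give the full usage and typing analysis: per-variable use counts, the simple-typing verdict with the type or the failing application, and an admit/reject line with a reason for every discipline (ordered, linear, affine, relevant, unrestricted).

use counts: u ×1, z ×1, w (λ-bound) ×0, x (λ-bound) ×0, y (λ-bound) ×0
uses in reading order: u, z
typing: ✓ — Q -> R
ordered ✗ (unused: w, x, y — weakening required)
linear ✗ (unused: w, x, y — weakening required)
affine ✓ (no duplicate uses among u, z, w, x, y)
relevant ✗ (unused: w, x, y — weakening required)
unrestricted ✓ (typability at Q -> R is all that's needed)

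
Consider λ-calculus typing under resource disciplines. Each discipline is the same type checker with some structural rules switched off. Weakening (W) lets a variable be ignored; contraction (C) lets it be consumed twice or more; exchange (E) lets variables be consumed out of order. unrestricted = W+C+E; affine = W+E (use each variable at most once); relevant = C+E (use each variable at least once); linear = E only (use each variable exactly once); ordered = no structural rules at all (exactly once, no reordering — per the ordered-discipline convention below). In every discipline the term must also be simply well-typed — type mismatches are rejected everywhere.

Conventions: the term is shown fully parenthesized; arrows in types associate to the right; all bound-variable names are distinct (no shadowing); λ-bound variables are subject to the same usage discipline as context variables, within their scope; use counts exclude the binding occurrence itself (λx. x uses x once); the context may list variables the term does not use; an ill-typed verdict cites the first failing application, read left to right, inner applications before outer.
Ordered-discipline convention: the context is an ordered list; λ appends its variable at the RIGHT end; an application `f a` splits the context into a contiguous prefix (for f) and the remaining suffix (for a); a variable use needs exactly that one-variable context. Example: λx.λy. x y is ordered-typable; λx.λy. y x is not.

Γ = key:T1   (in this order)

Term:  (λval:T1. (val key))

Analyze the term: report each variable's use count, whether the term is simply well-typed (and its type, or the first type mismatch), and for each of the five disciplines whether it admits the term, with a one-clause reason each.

use counts: key ×1; val [bound] ×1
use order (left to right): val, key
typing: ill-typed: applying a non-function (T1)
ordered ✗ (the type mismatch rejects it)
linear ✗ (not simply typable)
affine ✗ (fails simple typing)
relevant ✗ (a type mismatch blocks all five)
unrestricted ✗ (the type mismatch rejects it)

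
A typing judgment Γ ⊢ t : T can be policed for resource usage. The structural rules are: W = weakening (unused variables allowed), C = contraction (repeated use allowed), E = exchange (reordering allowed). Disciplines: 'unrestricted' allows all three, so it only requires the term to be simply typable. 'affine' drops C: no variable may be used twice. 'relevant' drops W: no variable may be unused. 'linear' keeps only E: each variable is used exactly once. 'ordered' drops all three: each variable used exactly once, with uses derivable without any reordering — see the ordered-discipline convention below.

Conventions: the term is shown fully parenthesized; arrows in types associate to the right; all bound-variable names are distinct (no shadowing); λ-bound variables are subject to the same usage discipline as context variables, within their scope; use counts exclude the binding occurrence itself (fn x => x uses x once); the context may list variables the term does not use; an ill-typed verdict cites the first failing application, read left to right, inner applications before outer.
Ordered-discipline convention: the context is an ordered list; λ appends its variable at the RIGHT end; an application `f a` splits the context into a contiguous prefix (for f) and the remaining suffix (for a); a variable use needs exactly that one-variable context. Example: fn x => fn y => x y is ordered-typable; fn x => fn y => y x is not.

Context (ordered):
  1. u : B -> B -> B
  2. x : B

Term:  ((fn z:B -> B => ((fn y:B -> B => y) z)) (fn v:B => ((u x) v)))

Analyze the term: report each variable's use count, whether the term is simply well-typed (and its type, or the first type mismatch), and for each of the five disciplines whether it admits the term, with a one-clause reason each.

counts: u ×1, x ×1, z (λ-bound) ×1, y (λ-bound) ×1, v (λ-bound) ×1
order of uses: y, z, u, x, v
typing: ✓ — B -> B
ordered ✓ (u, x, z, y, v: once each, no exchange needed)
linear ✓ (u, x, z, y, v: one use apiece)
affine ✓ (none of u, x, z, y, v used more than once)
relevant ✓ (at least one use each (u, x, z, y, v))
unrestricted ✓ (type-checks (B -> B) and nothing is barred)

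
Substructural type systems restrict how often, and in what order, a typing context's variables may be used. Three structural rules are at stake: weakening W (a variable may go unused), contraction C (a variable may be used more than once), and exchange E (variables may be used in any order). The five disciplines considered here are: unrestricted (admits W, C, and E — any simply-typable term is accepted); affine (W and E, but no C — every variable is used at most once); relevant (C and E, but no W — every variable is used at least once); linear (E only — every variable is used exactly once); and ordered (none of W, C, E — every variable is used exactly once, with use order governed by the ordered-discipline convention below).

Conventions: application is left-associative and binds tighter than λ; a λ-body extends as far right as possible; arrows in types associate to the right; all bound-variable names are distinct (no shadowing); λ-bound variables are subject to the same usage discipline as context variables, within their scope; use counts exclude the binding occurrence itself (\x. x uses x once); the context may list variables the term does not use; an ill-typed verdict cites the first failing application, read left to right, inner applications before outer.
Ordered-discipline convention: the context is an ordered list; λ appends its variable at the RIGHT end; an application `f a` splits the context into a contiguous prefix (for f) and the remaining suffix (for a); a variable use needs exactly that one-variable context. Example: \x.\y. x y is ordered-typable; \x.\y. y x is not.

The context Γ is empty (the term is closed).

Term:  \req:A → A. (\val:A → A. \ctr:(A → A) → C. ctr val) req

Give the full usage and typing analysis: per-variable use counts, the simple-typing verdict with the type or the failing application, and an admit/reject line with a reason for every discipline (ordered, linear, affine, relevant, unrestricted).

variable uses: req (bound)=1, val (bound)=1, ctr (bound)=1
order of uses: ctr, val, req
typing: well-typed at (A → A) → ((A → A) → C) → C
ordered: ✗ — use order ctr, val, req needs exchange
linear: ✓ — req, val, ctr: one use apiece
affine: ✓ — none of req, val, ctr used more than once
relevant: ✓ — none of req, val, ctr goes unused
unrestricted: ✓ — typability at (A → A) → ((A → A) → C) → C is all that's needed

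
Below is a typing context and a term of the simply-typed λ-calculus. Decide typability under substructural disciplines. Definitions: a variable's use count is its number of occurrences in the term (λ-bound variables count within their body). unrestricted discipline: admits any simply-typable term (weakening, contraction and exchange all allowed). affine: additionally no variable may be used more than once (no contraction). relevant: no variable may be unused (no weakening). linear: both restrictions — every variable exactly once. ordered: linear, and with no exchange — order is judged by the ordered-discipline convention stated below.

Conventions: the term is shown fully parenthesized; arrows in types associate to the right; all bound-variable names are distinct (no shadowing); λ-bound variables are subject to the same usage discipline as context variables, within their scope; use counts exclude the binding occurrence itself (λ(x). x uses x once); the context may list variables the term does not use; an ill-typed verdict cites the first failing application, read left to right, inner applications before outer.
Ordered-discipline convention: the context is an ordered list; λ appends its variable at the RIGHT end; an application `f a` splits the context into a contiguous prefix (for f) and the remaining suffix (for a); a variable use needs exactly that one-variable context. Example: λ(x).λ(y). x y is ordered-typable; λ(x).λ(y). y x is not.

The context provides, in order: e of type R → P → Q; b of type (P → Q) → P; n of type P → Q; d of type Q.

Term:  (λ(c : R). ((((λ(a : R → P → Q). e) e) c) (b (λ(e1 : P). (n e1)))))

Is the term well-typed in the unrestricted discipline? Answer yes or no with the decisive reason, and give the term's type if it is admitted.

yes — typability at R → Q is all that's needed; term : R → Q
usage: e: 2, b: 1, n: 1, d: 0, c [bound]: 1, a [bound]: 0, e1 [bound]: 1
use order (left to right): e, e, c, b, n, e1
typing: ✓ — R → Q
across the five disciplines: ordered ✗ | linear ✗ | affine ✗ | relevant ✗ | unrestricted ✓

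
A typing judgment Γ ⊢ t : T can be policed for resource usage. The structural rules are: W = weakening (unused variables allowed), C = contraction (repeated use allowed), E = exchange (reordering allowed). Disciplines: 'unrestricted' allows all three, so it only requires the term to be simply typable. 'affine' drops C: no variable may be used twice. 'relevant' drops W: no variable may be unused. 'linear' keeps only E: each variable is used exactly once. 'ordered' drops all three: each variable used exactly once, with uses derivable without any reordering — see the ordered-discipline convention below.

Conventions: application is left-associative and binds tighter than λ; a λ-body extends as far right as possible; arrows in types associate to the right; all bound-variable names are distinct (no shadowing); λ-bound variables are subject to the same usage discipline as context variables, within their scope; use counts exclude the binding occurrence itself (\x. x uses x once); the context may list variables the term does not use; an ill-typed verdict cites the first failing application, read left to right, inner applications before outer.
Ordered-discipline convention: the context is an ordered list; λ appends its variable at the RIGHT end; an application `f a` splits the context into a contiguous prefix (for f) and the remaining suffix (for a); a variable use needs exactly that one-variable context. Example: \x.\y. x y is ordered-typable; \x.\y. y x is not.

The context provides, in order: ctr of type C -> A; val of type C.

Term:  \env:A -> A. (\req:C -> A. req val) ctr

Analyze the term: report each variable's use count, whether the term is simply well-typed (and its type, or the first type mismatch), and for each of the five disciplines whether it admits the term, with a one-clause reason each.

usage: ctr ×1, val ×1, env (λ-bound) ×0, req (λ-bound) ×1
order of uses: req, val, ctr
typing: well-typed at (A -> A) -> A
ordered ✗ (env never used (weakening))
linear ✗ (env never used (weakening))
affine ✓ (no duplicate uses among ctr, val, env, req)
relevant ✗ (env never used (weakening))
unrestricted ✓ (simply typable at (A -> A) -> A; W, C, E all held)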